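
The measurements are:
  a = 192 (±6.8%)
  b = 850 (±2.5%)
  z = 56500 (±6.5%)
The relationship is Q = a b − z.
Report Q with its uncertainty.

(1.07 ± 0.124) × 10^5

Let p = a·b = 1.63e+05. δp/p = √((1·δa/a)² + (1·δb/b)²) = √(0.00462 + 0.000625) = 0.0724, so δp = 11800.
Q = p − z: δQ = √(δp² + δz²) = √(1.4e+08 + 1.35e+07) = 12400
Q = 1.07e+05.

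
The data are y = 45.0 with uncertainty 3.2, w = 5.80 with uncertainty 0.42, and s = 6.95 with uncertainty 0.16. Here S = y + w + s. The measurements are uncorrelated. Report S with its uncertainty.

Absolute uncertainties add in quadrature for a linear combination:
  (δy)² = 10.2;  (δw)² = 0.176;  (δs)² = 0.0256
δS = √(10.4) = 3.23
S = 57.8.

57.8 ± 3.23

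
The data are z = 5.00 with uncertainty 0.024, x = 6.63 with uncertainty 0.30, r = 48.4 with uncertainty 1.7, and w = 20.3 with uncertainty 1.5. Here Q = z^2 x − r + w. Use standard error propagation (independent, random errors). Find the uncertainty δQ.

Let p = z^2·x = 166. δp/p = √((2·δz/z)² + (1·δx/x)²) = √(9.22e-05 + 0.00205) = 0.0463, so δp = 7.67.
Q = p − r + w: δQ = √(δp² + δr² + δw²) = √(58.8 + 2.89 + 2.25) = 8.00

8.00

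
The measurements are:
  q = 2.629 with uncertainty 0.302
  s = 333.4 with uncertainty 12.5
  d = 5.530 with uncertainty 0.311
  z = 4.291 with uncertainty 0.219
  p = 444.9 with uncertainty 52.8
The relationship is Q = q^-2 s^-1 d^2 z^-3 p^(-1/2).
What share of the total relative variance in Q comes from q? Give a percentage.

56.3%

(δQ/Q)² = (-2·δq/q)² + (-1·δs/s)² + (2·δd/d)² + (-3·δz/z)² + (−½·δp/p)²
  q term: (-2×0.115)² = 0.0528
  s term: (-1×0.0375)² = 0.00141
  d term: (2×0.0562)² = 0.0127
  z term: (-3×0.0510)² = 0.0234
  p term: (-0.5×0.119)² = 0.00352
Total = 0.0938. Share from q = 0.0528/0.0938 = 0.563.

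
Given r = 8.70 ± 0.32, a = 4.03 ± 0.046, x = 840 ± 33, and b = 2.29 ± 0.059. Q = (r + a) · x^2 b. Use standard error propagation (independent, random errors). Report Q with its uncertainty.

Let u = r + a = 12.7. δu = √(δr² + δa²) = √(0.102 + 0.00212) = 0.323, so δu/u = 0.0254.
Q is then a monomial in u, x, b:
δQ/Q = √((δu/u)² + (2·δx/x)² + (1·δb/b)²) = √(0.000645 + 0.00617 + 0.000664) = 0.0865
Q = 2.06e+07, so δQ = 0.0865 × 2.06e+07 = 1.78e+06.

(2.06 ± 0.178) × 10^7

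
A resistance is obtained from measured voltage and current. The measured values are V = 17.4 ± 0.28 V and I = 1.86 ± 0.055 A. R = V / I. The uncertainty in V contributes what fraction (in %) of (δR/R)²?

22.8%

(δR/R)² = (1·δV/V)² + (-1·δI/I)²
  V term: (1×0.0161)² = 0.000259
  I term: (-1×0.0296)² = 0.000874
Total = 0.00113. Share from V = 0.000259/0.00113 = 0.228.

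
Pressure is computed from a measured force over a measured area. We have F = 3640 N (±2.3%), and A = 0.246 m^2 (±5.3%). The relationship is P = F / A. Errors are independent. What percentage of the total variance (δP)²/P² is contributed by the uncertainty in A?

84.2%

(δP/P)² = (1·δF/F)² + (-1·δA/A)²
  F term: (1×0.0230)² = 0.000529
  A term: (-1×0.0530)² = 0.00281
Total = 0.00334. Share from A = 0.00281/0.00334 = 0.842.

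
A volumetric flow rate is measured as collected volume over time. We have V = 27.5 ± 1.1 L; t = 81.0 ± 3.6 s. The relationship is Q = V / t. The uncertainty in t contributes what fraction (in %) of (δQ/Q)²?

55.2%

(δQ/Q)² = (1·δV/V)² + (-1·δt/t)²
  V term: (1×0.0400)² = 0.00160
  t term: (-1×0.0444)² = 0.00198
Total = 0.00358. Share from t = 0.00198/0.00358 = 0.552.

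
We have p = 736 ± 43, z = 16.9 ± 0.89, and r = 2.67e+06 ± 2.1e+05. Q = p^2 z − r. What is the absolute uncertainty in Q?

1.19e+06

Let w = p^2·z = 9.15e+06. δw/w = √((2·δp/p)² + (1·δz/z)²) = √(0.0137 + 0.00277) = 0.128, so δw = 1.17e+06.
Q = w − r: δQ = √(δw² + δr²) = √(1.38e+12 + 4.41e+10) = 1.19e+06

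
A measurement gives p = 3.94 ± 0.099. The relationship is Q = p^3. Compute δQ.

Q ∝ p^3, so δQ/Q = |3| · δp/p = 3 × 0.0251 = 0.0754.
Q = 61.2, so δQ = 0.0754 × 61.2 = 4.61.

4.61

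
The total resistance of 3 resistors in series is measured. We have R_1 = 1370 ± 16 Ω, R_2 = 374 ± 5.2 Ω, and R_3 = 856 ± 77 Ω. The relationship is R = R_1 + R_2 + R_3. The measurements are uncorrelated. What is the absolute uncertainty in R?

For a sum/difference, combine absolute errors in quadrature:
  (δR_1)² = 256;  (δR_2)² = 27.0;  (δR_3)² = 5930
δR = √(6210) = 78.8 Ω

78.8 Ω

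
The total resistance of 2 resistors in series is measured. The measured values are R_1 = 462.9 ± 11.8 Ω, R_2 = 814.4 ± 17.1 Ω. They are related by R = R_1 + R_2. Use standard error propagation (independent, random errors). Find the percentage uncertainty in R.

1.63%

R is a linear combination, so absolute uncertainties add in quadrature:
  (δR_1)² = 139;  (δR_2)² = 292
δR = √(432) = 20.8 Ω
R = 1277 Ω, so δR/R = 20.8/1277 = 0.0163.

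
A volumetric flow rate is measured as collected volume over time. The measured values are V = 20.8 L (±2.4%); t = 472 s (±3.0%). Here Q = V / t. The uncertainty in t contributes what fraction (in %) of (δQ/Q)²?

61.0%

(δQ/Q)² = (1·δV/V)² + (-1·δt/t)²
  V term: (1×0.0240)² = 0.000576
  t term: (-1×0.0300)² = 0.000900
Total = 0.00148. Share from t = 0.000900/0.00148 = 0.610.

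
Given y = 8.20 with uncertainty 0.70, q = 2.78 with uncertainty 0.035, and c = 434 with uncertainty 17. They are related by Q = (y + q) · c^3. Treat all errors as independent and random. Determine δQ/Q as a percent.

Let u = y + q = 11.0. δu = √(δy² + δq²) = √(0.490 + 0.00123) = 0.701, so δu/u = 0.0638.
Q is then a monomial in u, c:
δQ/Q = √((δu/u)² + (3·δc/c)²) = √(0.00407 + 0.0138) = 0.134

13.4%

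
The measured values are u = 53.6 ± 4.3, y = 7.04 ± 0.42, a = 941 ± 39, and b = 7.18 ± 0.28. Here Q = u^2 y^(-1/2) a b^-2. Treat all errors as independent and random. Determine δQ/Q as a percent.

Products/powers → add relative errors in quadrature, weighted by exponent:
  (2·δu/u)² = (2×0.0802)² = 0.0257;  (−½·δy/y)² = (-0.5×0.0597)² = 0.000890;  (1·δa/a)² = (1×0.0414)² = 0.00172;  (-2·δb/b)² = (-2×0.0390)² = 0.00608
δQ/Q = √(0.0344) = 0.186

18.6%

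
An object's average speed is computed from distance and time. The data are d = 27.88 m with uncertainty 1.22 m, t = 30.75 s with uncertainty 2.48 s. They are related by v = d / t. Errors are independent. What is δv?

Products/powers → add relative errors in quadrature, weighted by exponent:
  (1·δd/d)² = (1×0.0438)² = 0.00191;  (-1·δt/t)² = (-1×0.0807)² = 0.00650
δv/v = √(0.00842) = 0.0918
v = 0.9067 m/s, so δv = 0.0918 × 0.9067 = 0.0832 m/s.

0.0832 m/s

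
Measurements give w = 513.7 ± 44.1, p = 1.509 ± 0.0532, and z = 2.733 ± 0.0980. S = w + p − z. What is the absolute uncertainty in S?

S is a linear combination, so absolute uncertainties add in quadrature:
  (δw)² = 1940;  (δp)² = 0.00283;  (δz)² = 0.00960
δS = √(1940) = 44.1

44.1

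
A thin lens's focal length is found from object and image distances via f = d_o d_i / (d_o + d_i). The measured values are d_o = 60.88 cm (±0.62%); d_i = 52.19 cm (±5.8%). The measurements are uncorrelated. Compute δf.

0.881 cm

∂f/∂d_o = (d_i/(d_o+d_i))² = 0.213;  ∂f/∂d_i = (d_o/(d_o+d_i))² = 0.290
δf = √((∂f/∂d_o · δd_o)² + (∂f/∂d_i · δd_i)²) = √(0.00647 + 0.770) = 0.881 cm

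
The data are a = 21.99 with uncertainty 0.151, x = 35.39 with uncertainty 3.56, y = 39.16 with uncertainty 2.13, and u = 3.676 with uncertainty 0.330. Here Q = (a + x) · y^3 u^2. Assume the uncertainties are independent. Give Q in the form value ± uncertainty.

Let w = a + x = 57.38. δw = √(δa² + δx²) = √(0.0228 + 12.7) = 3.56, so δw/w = 0.0621.
Q is then a monomial in w, y, u:
δQ/Q = √((δw/w)² + (3·δy/y)² + (2·δu/u)²) = √(0.00386 + 0.0266 + 0.0322) = 0.250
Q = 4.656e+07, so δQ = 0.250 × 4.656e+07 = 1.17e+07.

(4.656 ± 1.17) × 10^7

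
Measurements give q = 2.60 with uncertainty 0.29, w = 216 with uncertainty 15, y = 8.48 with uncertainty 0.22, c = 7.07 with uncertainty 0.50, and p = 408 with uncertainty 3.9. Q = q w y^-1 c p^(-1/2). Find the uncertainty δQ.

3.51

Products/powers → add relative errors in quadrature, weighted by exponent:
  (1·δq/q)² = (1×0.112)² = 0.0124;  (1·δw/w)² = (1×0.0694)² = 0.00482;  (-1·δy/y)² = (-1×0.0259)² = 0.000673;  (1·δc/c)² = (1×0.0707)² = 0.00500;  (−½·δp/p)² = (-0.5×0.00956)² = 2.28e-05
δQ/Q = √(0.0230) = 0.152
Q = 23.2, so δQ = 0.152 × 23.2 = 3.51.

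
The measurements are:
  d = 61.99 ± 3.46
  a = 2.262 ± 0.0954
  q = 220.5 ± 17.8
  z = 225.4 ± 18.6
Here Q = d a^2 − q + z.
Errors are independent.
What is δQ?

Let p = d·a^2 = 317.2. δp/p = √((1·δd/d)² + (2·δa/a)²) = √(0.00312 + 0.00711) = 0.101, so δp = 32.1.
Q = p − q + z: δQ = √(δp² + δq² + δz²) = √(1030 + 317 + 346) = 41.1

41.1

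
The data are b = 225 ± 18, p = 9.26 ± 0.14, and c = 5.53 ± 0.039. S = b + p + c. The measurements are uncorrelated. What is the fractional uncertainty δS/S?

0.0751

For a sum/difference, combine absolute errors in quadrature:
  (δb)² = 324;  (δp)² = 0.0196;  (δc)² = 0.00152
δS = √(324) = 18.0
S = 240, so δS/S = 18.0/240 = 0.0751.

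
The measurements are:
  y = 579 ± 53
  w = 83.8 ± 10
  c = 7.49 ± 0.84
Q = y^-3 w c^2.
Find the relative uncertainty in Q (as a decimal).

0.374

Since Q is a product/quotient, work with relative uncertainties:
  (-3·δy/y)² = (-3×0.0915)² = 0.0754;  (1·δw/w)² = (1×0.119)² = 0.0142;  (2·δc/c)² = (2×0.112)² = 0.0503
δQ/Q = √(0.140) = 0.374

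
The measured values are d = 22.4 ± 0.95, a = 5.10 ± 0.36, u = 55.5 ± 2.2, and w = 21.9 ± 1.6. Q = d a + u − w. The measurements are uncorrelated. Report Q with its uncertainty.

Let p = d·a = 114. δp/p = √((1·δd/d)² + (1·δa/a)²) = √(0.00180 + 0.00498) = 0.0823, so δp = 9.41.
Q = p + u − w: δQ = √(δp² + δu² + δw²) = √(88.5 + 4.84 + 2.56) = 9.79
Q = 148.

148 ± 9.79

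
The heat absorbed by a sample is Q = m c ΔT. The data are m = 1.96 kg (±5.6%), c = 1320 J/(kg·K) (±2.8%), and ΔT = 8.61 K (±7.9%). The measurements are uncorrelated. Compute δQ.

Q is a product of powers, so relative uncertainties combine in quadrature:
  (1·δm/m)² = (1×0.0560)² = 0.00314;  (1·δc/c)² = (1×0.0280)² = 0.000784;  (1·δΔT/ΔT)² = (1×0.0790)² = 0.00624
δQ/Q = √(0.0102) = 0.101
Q = 22300 J, so δQ = 0.101 × 22300 = 2250 J.

2250 J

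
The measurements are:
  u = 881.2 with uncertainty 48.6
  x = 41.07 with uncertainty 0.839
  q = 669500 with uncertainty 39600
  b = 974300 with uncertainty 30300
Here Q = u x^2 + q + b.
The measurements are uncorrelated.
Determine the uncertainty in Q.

1.14e+05

Let p = u·x^2 = 1.486e+06. δp/p = √((1·δu/u)² + (2·δx/x)²) = √(0.00304 + 0.00167) = 0.0686, so δp = 1.02e+05.
Q = p + q + b: δQ = √(δp² + δq² + δb²) = √(1.04e+10 + 1.57e+09 + 9.18e+08) = 1.14e+05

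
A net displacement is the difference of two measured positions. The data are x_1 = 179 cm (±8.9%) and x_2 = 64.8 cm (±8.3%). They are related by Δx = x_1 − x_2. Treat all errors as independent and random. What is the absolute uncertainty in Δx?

Each term contributes (cᵢ δxᵢ)² to (δΔx)²:
  (δx_1)² = 254;  (δx_2)² = 28.9
δΔx = √(283) = 16.8 cm

16.8 cm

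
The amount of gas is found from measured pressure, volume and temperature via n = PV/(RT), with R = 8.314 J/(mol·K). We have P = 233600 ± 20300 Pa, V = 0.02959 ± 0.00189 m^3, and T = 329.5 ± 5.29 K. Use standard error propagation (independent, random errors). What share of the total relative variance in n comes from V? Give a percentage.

34.3%

(δn/n)² = (1·δP/P)² + (1·δV/V)² + (-1·δT/T)²
  P term: (1×0.0869)² = 0.00755
  V term: (1×0.0639)² = 0.00408
  T term: (-1×0.0161)² = 0.000258
Total = 0.0119. Share from V = 0.00408/0.0119 = 0.343.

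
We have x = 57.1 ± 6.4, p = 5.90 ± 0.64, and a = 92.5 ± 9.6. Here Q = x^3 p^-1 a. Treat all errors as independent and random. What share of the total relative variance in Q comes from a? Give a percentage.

(δQ/Q)² = (3·δx/x)² + (-1·δp/p)² + (1·δa/a)²
  x term: (3×0.112)² = 0.113
  p term: (-1×0.108)² = 0.0118
  a term: (1×0.104)² = 0.0108
Total = 0.136. Share from a = 0.0108/0.136 = 0.0794.

7.94%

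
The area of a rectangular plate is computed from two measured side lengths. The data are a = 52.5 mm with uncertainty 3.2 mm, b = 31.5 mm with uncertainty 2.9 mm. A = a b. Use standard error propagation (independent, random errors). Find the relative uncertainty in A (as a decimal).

Products/powers → add relative errors in quadrature, weighted by exponent:
  (1·δa/a)² = (1×0.0610)² = 0.00372;  (1·δb/b)² = (1×0.0921)² = 0.00848
δA/A = √(0.0122) = 0.110

0.110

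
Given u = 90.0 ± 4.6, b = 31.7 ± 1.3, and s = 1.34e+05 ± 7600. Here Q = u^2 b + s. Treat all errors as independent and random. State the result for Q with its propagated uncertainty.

Let p = u^2·b = 2.57e+05. δp/p = √((2·δu/u)² + (1·δb/b)²) = √(0.0104 + 0.00168) = 0.110, so δp = 28300.
Q = p + s: δQ = √(δp² + δs²) = √(8e+08 + 5.78e+07) = 29300
Q = 3.91e+05.

(3.91 ± 0.293) × 10^5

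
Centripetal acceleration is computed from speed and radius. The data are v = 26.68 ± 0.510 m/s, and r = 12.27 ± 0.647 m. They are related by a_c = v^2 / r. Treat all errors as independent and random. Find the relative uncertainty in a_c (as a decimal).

0.0651

Each factor contributes (exponent × relative error)² to (δa_c/a_c)²:
  (2·δv/v)² = (2×0.0191)² = 0.00146;  (-1·δr/r)² = (-1×0.0527)² = 0.00278
δa_c/a_c = √(0.00424) = 0.0651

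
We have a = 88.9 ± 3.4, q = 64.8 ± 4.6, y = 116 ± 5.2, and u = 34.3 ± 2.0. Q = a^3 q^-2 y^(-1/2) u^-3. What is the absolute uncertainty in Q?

Relative error in a monomial: (δQ/Q)² = Σ (nᵢ · δxᵢ/xᵢ)².
  (3·δa/a)² = (3×0.0382)² = 0.0132;  (-2·δq/q)² = (-2×0.0710)² = 0.0202;  (−½·δy/y)² = (-0.5×0.0448)² = 0.000502;  (-3·δu/u)² = (-3×0.0583)² = 0.0306
δQ/Q = √(0.0644) = 0.254
Q = 0.000385, so δQ = 0.254 × 0.000385 = 9.77e-05.

9.77e-05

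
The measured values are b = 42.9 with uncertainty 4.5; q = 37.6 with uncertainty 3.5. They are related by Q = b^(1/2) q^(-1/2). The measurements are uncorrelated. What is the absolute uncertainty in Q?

0.0749

For a monomial Q ∝ b^(1/2), q^(-1/2), fractional errors add in quadrature:
  (½·δb/b)² = (0.5×0.105)² = 0.00275;  (−½·δq/q)² = (-0.5×0.0931)² = 0.00217
δQ/Q = √(0.00492) = 0.0701
Q = 1.07, so δQ = 0.0701 × 1.07 = 0.0749.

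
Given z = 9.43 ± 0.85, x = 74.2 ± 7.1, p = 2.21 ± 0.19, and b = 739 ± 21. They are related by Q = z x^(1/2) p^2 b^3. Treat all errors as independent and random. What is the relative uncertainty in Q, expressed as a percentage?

21.7%

Products/powers → add relative errors in quadrature, weighted by exponent:
  (1·δz/z)² = (1×0.0901)² = 0.00812;  (½·δx/x)² = (0.5×0.0957)² = 0.00229;  (2·δp/p)² = (2×0.0860)² = 0.0296;  (3·δb/b)² = (3×0.0284)² = 0.00727
δQ/Q = √(0.0472) = 0.217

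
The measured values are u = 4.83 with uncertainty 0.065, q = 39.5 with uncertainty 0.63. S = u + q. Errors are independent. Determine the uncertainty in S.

0.633

Absolute uncertainties add in quadrature for a linear combination:
  (δu)² = 0.00423;  (δq)² = 0.397
δS = √(0.401) = 0.633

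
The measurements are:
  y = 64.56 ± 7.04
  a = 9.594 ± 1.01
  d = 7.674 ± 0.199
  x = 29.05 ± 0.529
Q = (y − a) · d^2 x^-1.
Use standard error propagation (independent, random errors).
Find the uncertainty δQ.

15.7

Let u = y − a = 54.97. δu = √(δy² + δa²) = √(49.6 + 1.02) = 7.11, so δu/u = 0.129.
Q is then a monomial in u, d, x:
δQ/Q = √((δu/u)² + (2·δd/d)² + (-1·δx/x)²) = √(0.0167 + 0.00269 + 0.000332) = 0.141
Q = 111.4, so δQ = 0.141 × 111.4 = 15.7.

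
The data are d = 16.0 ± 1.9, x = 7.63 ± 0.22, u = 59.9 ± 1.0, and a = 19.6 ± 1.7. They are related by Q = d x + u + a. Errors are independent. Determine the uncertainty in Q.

Let p = d·x = 122. δp/p = √((1·δd/d)² + (1·δx/x)²) = √(0.0141 + 0.000831) = 0.122, so δp = 14.9.
Q = p + u + a: δQ = √(δp² + δu² + δa²) = √(223 + 1.00 + 2.89) = 15.0

15.0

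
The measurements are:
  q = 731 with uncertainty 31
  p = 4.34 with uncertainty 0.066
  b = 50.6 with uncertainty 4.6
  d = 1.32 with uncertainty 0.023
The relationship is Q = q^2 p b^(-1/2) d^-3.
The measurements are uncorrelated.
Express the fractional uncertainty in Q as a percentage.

Q is a product of powers, so relative uncertainties combine in quadrature:
  (2·δq/q)² = (2×0.0424)² = 0.00719;  (1·δp/p)² = (1×0.0152)² = 0.000231;  (−½·δb/b)² = (-0.5×0.0909)² = 0.00207;  (-3·δd/d)² = (-3×0.0174)² = 0.00273
δQ/Q = √(0.0122) = 0.111

11.1%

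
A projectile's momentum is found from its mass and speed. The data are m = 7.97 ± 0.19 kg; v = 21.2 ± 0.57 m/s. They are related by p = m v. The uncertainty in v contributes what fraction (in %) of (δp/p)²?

(δp/p)² = (1·δm/m)² + (1·δv/v)²
  m term: (1×0.0238)² = 0.000568
  v term: (1×0.0269)² = 0.000723
Total = 0.00129. Share from v = 0.000723/0.00129 = 0.560.

56.0%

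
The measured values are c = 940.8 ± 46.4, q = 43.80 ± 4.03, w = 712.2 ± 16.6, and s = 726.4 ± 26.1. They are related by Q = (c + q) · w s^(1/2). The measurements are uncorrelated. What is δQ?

Let u = c + q = 984.6. δu = √(δc² + δq²) = √(2150 + 16.2) = 46.6, so δu/u = 0.0473.
Q is then a monomial in u, w, s:
δQ/Q = √((δu/u)² + (1·δw/w)² + (½·δs/s)²) = √(0.00224 + 0.000543 + 0.000323) = 0.0557
Q = 1.89e+07, so δQ = 0.0557 × 1.89e+07 = 1.05e+06.

1.05e+06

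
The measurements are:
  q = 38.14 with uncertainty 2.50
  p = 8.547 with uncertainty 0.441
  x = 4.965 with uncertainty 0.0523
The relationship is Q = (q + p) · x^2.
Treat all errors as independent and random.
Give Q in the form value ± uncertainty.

Let u = q + p = 46.69. δu = √(δq² + δp²) = √(6.25 + 0.194) = 2.54, so δu/u = 0.0544.
Q is then a monomial in u, x:
δQ/Q = √((δu/u)² + (2·δx/x)²) = √(0.00296 + 0.000444) = 0.0583
Q = 1151, so δQ = 0.0583 × 1151 = 67.1.

1151 ± 67.1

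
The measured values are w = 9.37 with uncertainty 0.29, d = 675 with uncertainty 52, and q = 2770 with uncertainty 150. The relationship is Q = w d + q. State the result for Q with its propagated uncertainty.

Let p = w·d = 6320. δp/p = √((1·δw/w)² + (1·δd/d)²) = √(0.000958 + 0.00593) = 0.0830, so δp = 525.
Q = p + q: δQ = √(δp² + δq²) = √(2.76e+05 + 22500) = 546
Q = 9090.

9090 ± 546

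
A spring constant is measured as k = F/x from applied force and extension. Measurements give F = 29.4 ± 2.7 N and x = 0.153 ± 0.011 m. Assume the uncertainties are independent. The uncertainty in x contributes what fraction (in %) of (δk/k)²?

(δk/k)² = (1·δF/F)² + (-1·δx/x)²
  F term: (1×0.0918)² = 0.00843
  x term: (-1×0.0719)² = 0.00517
Total = 0.0136. Share from x = 0.00517/0.0136 = 0.380.

38.0%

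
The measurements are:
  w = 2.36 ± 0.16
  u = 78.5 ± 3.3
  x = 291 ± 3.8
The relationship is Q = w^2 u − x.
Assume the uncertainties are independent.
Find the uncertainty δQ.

Let p = w^2·u = 437. δp/p = √((2·δw/w)² + (1·δu/u)²) = √(0.0184 + 0.00177) = 0.142, so δp = 62.1.
Q = p − x: δQ = √(δp² + δx²) = √(3850 + 14.4) = 62.2

62.2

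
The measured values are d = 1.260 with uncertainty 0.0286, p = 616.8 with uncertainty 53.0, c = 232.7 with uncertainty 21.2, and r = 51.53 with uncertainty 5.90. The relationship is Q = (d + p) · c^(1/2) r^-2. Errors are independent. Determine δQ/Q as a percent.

24.9%

Let u = d + p = 618.1. δu = √(δd² + δp²) = √(0.000818 + 2810) = 53.0, so δu/u = 0.0858.
Q is then a monomial in u, c, r:
δQ/Q = √((δu/u)² + (½·δc/c)² + (-2·δr/r)²) = √(0.00735 + 0.00208 + 0.0524) = 0.249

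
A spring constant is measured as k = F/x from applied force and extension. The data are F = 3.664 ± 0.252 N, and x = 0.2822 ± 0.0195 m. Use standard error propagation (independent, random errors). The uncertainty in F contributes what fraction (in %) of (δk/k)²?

49.8%

(δk/k)² = (1·δF/F)² + (-1·δx/x)²
  F term: (1×0.0688)² = 0.00473
  x term: (-1×0.0691)² = 0.00477
Total = 0.00951. Share from F = 0.00473/0.00951 = 0.498.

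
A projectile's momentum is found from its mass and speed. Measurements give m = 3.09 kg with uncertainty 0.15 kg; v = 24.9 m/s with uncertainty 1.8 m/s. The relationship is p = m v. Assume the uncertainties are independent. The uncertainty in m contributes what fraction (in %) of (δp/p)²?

(δp/p)² = (1·δm/m)² + (1·δv/v)²
  m term: (1×0.0485)² = 0.00236
  v term: (1×0.0723)² = 0.00523
Total = 0.00758. Share from m = 0.00236/0.00758 = 0.311.

31.1%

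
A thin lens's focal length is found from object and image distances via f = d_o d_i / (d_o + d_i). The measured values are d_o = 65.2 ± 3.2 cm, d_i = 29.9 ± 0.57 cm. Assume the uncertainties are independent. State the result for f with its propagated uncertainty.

∂f/∂d_o = (d_i/(d_o+d_i))² = 0.0989;  ∂f/∂d_i = (d_o/(d_o+d_i))² = 0.470
δf = √((∂f/∂d_o · δd_o)² + (∂f/∂d_i · δd_i)²) = √(0.100 + 0.0718) = 0.415 cm
f = 20.5 cm.

20.5 ± 0.415 cm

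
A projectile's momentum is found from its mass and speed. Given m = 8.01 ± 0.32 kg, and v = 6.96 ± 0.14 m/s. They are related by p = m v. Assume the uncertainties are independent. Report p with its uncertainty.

55.7 ± 2.49 kg·m/s

Since p is a product/quotient, work with relative uncertainties:
  (1·δm/m)² = (1×0.0400)² = 0.00160;  (1·δv/v)² = (1×0.0201)² = 0.000405
δp/p = √(0.00200) = 0.0447
p = 55.7 kg·m/s, so δp = 0.0447 × 55.7 = 2.49 kg·m/s.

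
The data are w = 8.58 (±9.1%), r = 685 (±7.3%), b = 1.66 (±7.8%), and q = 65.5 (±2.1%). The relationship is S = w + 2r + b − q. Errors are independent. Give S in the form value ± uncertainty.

1310 ± 100

Sums and differences: (δS)² = Σ (cᵢ δxᵢ)².
  (δw)² = 0.610;  (2·δr)² = 10000;  (δb)² = 0.0168;  (δq)² = 1.89
δS = √(10000) = 100
S = 1310.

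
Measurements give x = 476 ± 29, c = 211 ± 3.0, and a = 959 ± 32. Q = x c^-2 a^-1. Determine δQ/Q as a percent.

7.51%

Relative error in a monomial: (δQ/Q)² = Σ (nᵢ · δxᵢ/xᵢ)².
  (1·δx/x)² = (1×0.0609)² = 0.00371;  (-2·δc/c)² = (-2×0.0142)² = 0.000809;  (-1·δa/a)² = (-1×0.0334)² = 0.00111
δQ/Q = √(0.00563) = 0.0751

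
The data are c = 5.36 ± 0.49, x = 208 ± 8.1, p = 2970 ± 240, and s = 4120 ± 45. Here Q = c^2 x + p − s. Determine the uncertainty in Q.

Let w = c^2·x = 5980. δw/w = √((2·δc/c)² + (1·δx/x)²) = √(0.0334 + 0.00152) = 0.187, so δw = 1120.
Q = w + p − s: δQ = √(δw² + δp² + δs²) = √(1.25e+06 + 57600 + 2020) = 1140

1140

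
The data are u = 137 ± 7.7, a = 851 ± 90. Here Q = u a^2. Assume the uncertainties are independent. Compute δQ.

Relative error in a monomial: (δQ/Q)² = Σ (nᵢ · δxᵢ/xᵢ)².
  (1·δu/u)² = (1×0.0562)² = 0.00316;  (2·δa/a)² = (2×0.106)² = 0.0447
δQ/Q = √(0.0479) = 0.219
Q = 9.92e+07, so δQ = 0.219 × 9.92e+07 = 2.17e+07.

2.17e+07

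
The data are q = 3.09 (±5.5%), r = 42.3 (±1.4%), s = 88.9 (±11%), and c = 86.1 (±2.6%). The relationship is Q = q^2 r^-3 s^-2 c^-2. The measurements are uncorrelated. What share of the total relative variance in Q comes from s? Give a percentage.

74.5%

(δQ/Q)² = (2·δq/q)² + (-3·δr/r)² + (-2·δs/s)² + (-2·δc/c)²
  q term: (2×0.0550)² = 0.0121
  r term: (-3×0.0140)² = 0.00176
  s term: (-2×0.110)² = 0.0484
  c term: (-2×0.0260)² = 0.00270
Total = 0.0650. Share from s = 0.0484/0.0650 = 0.745.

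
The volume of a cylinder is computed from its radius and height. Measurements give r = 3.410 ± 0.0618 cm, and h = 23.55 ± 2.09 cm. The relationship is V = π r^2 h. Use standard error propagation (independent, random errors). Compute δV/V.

Since V is a product/quotient, work with relative uncertainties:
  (2·δr/r)² = (2×0.0181)² = 0.00131;  (1·δh/h)² = (1×0.0887)² = 0.00788
δV/V = √(0.00919) = 0.0959

0.0959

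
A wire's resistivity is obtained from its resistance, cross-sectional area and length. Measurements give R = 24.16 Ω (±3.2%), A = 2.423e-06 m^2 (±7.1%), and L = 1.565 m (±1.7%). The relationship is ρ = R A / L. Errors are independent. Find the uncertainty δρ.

2.98e-06 Ω·m

Relative error in a monomial: (δρ/ρ)² = Σ (nᵢ · δxᵢ/xᵢ)².
  (1·δR/R)² = (1×0.0320)² = 0.00102;  (1·δA/A)² = (1×0.0710)² = 0.00504;  (-1·δL/L)² = (-1×0.0170)² = 0.000289
δρ/ρ = √(0.00635) = 0.0797
ρ = 3.741e-05 Ω·m, so δρ = 0.0797 × 3.741e-05 = 2.98e-06 Ω·m.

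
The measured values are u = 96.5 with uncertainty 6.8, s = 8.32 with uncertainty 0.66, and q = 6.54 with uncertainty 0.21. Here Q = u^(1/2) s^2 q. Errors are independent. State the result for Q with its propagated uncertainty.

Relative error in a monomial: (δQ/Q)² = Σ (nᵢ · δxᵢ/xᵢ)².
  (½·δu/u)² = (0.5×0.0705)² = 0.00124;  (2·δs/s)² = (2×0.0793)² = 0.0252;  (1·δq/q)² = (1×0.0321)² = 0.00103
δQ/Q = √(0.0274) = 0.166
Q = 4450, so δQ = 0.166 × 4450 = 737.

4450 ± 737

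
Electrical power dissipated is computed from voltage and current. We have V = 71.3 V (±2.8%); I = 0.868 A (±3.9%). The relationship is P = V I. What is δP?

2.97 W

P is a product of powers, so relative uncertainties combine in quadrature:
  (1·δV/V)² = (1×0.0280)² = 0.000784;  (1·δI/I)² = (1×0.0390)² = 0.00152
δP/P = √(0.00230) = 0.0480
P = 61.9 W, so δP = 0.0480 × 61.9 = 2.97 W.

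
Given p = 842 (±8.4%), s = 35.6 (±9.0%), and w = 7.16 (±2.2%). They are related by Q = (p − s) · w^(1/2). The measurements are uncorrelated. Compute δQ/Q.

0.0885

Let u = p − s = 806. δu = √(δp² + δs²) = √(5000 + 10.3) = 70.8, so δu/u = 0.0878.
Q is then a monomial in u, w:
δQ/Q = √((δu/u)² + (½·δw/w)²) = √(0.00771 + 0.000121) = 0.0885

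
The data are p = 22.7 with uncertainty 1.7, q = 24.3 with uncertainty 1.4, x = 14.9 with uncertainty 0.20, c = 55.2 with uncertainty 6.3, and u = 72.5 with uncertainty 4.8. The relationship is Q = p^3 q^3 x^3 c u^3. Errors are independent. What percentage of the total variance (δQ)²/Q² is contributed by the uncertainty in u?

29.3%

(δQ/Q)² = (3·δp/p)² + (3·δq/q)² + (3·δx/x)² + (1·δc/c)² + (3·δu/u)²
  p term: (3×0.0749)² = 0.0505
  q term: (3×0.0576)² = 0.0299
  x term: (3×0.0134)² = 0.00162
  c term: (1×0.114)² = 0.0130
  u term: (3×0.0662)² = 0.0395
Total = 0.134. Share from u = 0.0395/0.134 = 0.293.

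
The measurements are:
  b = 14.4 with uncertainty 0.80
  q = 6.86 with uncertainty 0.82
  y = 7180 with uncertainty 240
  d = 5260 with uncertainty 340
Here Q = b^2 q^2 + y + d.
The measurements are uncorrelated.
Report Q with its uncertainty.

Let p = b^2·q^2 = 9760. δp/p = √((2·δb/b)² + (2·δq/q)²) = √(0.0123 + 0.0572) = 0.264, so δp = 2570.
Q = p + y + d: δQ = √(δp² + δy² + δd²) = √(6.62e+06 + 57600 + 1.16e+05) = 2610
Q = 22200.

22200 ± 2610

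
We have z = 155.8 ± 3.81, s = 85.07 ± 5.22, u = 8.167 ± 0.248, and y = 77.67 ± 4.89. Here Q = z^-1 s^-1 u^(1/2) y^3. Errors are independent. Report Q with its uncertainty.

Since Q is a product/quotient, work with relative uncertainties:
  (-1·δz/z)² = (-1×0.0245)² = 0.000598;  (-1·δs/s)² = (-1×0.0614)² = 0.00377;  (½·δu/u)² = (0.5×0.0304)² = 0.000231;  (3·δy/y)² = (3×0.0630)² = 0.0357
δQ/Q = √(0.0403) = 0.201
Q = 101.0, so δQ = 0.201 × 101.0 = 20.3.

101.0 ± 20.3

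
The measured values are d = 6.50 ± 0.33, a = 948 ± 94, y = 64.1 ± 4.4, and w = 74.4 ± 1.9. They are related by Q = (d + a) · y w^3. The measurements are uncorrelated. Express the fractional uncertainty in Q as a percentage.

Let u = d + a = 954. δu = √(δd² + δa²) = √(0.109 + 8840) = 94.0, so δu/u = 0.0985.
Q is then a monomial in u, y, w:
δQ/Q = √((δu/u)² + (1·δy/y)² + (3·δw/w)²) = √(0.00970 + 0.00471 + 0.00587) = 0.142

14.2%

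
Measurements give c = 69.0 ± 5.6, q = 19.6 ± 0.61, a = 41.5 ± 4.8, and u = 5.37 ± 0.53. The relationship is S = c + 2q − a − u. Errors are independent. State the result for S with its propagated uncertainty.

61.3 ± 7.49

Each term contributes (cᵢ δxᵢ)² to (δS)²:
  (δc)² = 31.4;  (2·δq)² = 1.49;  (δa)² = 23.0;  (δu)² = 0.281
δS = √(56.2) = 7.49
S = 61.3.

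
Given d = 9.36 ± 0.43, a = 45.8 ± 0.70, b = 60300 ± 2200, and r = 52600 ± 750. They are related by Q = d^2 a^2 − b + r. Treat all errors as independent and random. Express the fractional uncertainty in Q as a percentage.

Let p = d^2·a^2 = 1.84e+05. δp/p = √((2·δd/d)² + (2·δa/a)²) = √(0.00844 + 0.000934) = 0.0968, so δp = 17800.
Q = p − b + r: δQ = √(δp² + δb² + δr²) = √(3.17e+08 + 4.84e+06 + 5.62e+05) = 17900
Q = 1.76e+05, so δQ/Q = 17900/1.76e+05 = 0.102.

10.2%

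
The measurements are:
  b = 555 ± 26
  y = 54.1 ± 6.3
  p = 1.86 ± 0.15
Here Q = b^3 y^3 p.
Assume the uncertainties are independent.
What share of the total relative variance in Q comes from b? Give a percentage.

13.3%

(δQ/Q)² = (3·δb/b)² + (3·δy/y)² + (1·δp/p)²
  b term: (3×0.0468)² = 0.0198
  y term: (3×0.116)² = 0.122
  p term: (1×0.0806)² = 0.00650
Total = 0.148. Share from b = 0.0198/0.148 = 0.133.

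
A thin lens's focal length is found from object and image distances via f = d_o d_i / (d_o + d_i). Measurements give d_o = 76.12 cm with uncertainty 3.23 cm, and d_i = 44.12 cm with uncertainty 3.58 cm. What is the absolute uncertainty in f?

1.50 cm

∂f/∂d_o = (d_i/(d_o+d_i))² = 0.135;  ∂f/∂d_i = (d_o/(d_o+d_i))² = 0.401
δf = √((∂f/∂d_o · δd_o)² + (∂f/∂d_i · δd_i)²) = √(0.189 + 2.06) = 1.50 cm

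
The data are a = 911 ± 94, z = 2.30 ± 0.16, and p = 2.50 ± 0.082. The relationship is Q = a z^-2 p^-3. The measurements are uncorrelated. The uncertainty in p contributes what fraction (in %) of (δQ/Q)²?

(δQ/Q)² = (1·δa/a)² + (-2·δz/z)² + (-3·δp/p)²
  a term: (1×0.103)² = 0.0106
  z term: (-2×0.0696)² = 0.0194
  p term: (-3×0.0328)² = 0.00968
Total = 0.0397. Share from p = 0.00968/0.0397 = 0.244.

24.4%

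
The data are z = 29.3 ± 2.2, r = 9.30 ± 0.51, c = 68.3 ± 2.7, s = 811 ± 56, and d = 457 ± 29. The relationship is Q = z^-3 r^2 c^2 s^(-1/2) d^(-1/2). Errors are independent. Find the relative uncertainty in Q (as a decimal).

0.267

Relative error in a monomial: (δQ/Q)² = Σ (nᵢ · δxᵢ/xᵢ)².
  (-3·δz/z)² = (-3×0.0751)² = 0.0507;  (2·δr/r)² = (2×0.0548)² = 0.0120;  (2·δc/c)² = (2×0.0395)² = 0.00625;  (−½·δs/s)² = (-0.5×0.0691)² = 0.00119;  (−½·δd/d)² = (-0.5×0.0635)² = 0.00101
δQ/Q = √(0.0712) = 0.267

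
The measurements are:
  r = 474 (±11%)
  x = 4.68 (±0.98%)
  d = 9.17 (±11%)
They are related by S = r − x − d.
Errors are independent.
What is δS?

52.1

Sums and differences: (δS)² = Σ (cᵢ δxᵢ)².
  (δr)² = 2720;  (δx)² = 0.00210;  (δd)² = 1.02
δS = √(2720) = 52.1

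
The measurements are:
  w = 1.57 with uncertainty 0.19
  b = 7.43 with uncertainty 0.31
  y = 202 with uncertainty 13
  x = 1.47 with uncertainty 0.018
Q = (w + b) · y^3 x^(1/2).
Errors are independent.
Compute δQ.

Let u = w + b = 9.00. δu = √(δw² + δb²) = √(0.0361 + 0.0961) = 0.364, so δu/u = 0.0404.
Q is then a monomial in u, y, x:
δQ/Q = √((δu/u)² + (3·δy/y)² + (½·δx/x)²) = √(0.00163 + 0.0373 + 3.75e-05) = 0.197
Q = 8.99e+07, so δQ = 0.197 × 8.99e+07 = 1.77e+07.

1.77e+07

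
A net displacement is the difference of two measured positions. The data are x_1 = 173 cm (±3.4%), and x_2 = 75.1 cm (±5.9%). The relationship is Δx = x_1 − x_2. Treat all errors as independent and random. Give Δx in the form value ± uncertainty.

Absolute uncertainties add in quadrature for a linear combination:
  (δx_1)² = 34.6;  (δx_2)² = 19.6
δΔx = √(54.2) = 7.36 cm
Δx = 97.9 cm.

97.9 ± 7.36 cm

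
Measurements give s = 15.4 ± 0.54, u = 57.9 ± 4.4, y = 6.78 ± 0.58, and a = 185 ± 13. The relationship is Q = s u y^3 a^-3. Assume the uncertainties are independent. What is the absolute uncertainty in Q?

0.0150

Q is a product of powers, so relative uncertainties combine in quadrature:
  (1·δs/s)² = (1×0.0351)² = 0.00123;  (1·δu/u)² = (1×0.0760)² = 0.00577;  (3·δy/y)² = (3×0.0855)² = 0.0659;  (-3·δa/a)² = (-3×0.0703)² = 0.0444
δQ/Q = √(0.117) = 0.343
Q = 0.0439, so δQ = 0.343 × 0.0439 = 0.0150.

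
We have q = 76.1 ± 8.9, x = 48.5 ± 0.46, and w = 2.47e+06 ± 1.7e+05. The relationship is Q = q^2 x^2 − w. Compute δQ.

3.2e+06

Let p = q^2·x^2 = 1.36e+07. δp/p = √((2·δq/q)² + (2·δx/x)²) = √(0.0547 + 0.000360) = 0.235, so δp = 3.2e+06.
Q = p − w: δQ = √(δp² + δw²) = √(1.02e+13 + 2.89e+10) = 3.2e+06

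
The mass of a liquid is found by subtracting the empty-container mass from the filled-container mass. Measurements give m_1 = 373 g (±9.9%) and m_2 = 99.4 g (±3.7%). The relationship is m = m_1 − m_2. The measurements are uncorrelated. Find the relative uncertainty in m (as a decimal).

Absolute uncertainties add in quadrature for a linear combination:
  (δm_1)² = 1360;  (δm_2)² = 13.5
δm = √(1380) = 37.1 g
m = 274 g, so δm/m = 37.1/274 = 0.136.

0.136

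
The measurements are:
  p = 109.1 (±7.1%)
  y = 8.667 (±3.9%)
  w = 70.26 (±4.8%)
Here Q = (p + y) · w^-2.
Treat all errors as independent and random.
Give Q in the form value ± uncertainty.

Let u = p + y = 117.8. δu = √(δp² + δy²) = √(60.0 + 0.114) = 7.75, so δu/u = 0.0658.
Q is then a monomial in u, w:
δQ/Q = √((δu/u)² + (-2·δw/w)²) = √(0.00433 + 0.00922) = 0.116
Q = 0.02386, so δQ = 0.116 × 0.02386 = 0.00278.

0.02386 ± 0.00278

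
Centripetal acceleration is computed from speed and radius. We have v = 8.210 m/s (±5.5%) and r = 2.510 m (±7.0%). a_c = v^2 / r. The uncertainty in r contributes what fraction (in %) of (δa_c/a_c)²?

(δa_c/a_c)² = (2·δv/v)² + (-1·δr/r)²
  v term: (2×0.0550)² = 0.0121
  r term: (-1×0.0700)² = 0.00490
Total = 0.0170. Share from r = 0.00490/0.0170 = 0.288.

28.8%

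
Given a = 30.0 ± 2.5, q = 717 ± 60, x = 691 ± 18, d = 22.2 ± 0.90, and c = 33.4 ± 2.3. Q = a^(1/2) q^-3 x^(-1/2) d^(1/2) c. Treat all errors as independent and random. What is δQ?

For a monomial Q ∝ a^(1/2), q^-3, x^(-1/2), d^(1/2), c, fractional errors add in quadrature:
  (½·δa/a)² = (0.5×0.0833)² = 0.00174;  (-3·δq/q)² = (-3×0.0837)² = 0.0630;  (−½·δx/x)² = (-0.5×0.0260)² = 0.000170;  (½·δd/d)² = (0.5×0.0405)² = 0.000411;  (1·δc/c)² = (1×0.0689)² = 0.00474
δQ/Q = √(0.0701) = 0.265
Q = 8.9e-08, so δQ = 0.265 × 8.9e-08 = 2.36e-08.

2.36e-08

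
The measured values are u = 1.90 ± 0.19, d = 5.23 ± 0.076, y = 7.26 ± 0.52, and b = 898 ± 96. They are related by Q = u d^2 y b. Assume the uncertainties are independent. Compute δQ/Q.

0.166

Products/powers → add relative errors in quadrature, weighted by exponent:
  (1·δu/u)² = (1×0.100)² = 0.0100;  (2·δd/d)² = (2×0.0145)² = 0.000845;  (1·δy/y)² = (1×0.0716)² = 0.00513;  (1·δb/b)² = (1×0.107)² = 0.0114
δQ/Q = √(0.0274) = 0.166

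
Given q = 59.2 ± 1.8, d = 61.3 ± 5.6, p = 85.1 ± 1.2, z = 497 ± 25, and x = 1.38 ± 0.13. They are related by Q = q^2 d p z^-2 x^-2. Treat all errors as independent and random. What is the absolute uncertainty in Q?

Q is a product of powers, so relative uncertainties combine in quadrature:
  (2·δq/q)² = (2×0.0304)² = 0.00370;  (1·δd/d)² = (1×0.0914)² = 0.00835;  (1·δp/p)² = (1×0.0141)² = 0.000199;  (-2·δz/z)² = (-2×0.0503)² = 0.0101;  (-2·δx/x)² = (-2×0.0942)² = 0.0355
δQ/Q = √(0.0579) = 0.241
Q = 38.9, so δQ = 0.241 × 38.9 = 9.35.

9.35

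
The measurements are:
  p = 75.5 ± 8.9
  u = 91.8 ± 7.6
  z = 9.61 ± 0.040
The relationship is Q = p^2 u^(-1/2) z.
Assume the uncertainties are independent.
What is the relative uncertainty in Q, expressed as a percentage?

Since Q is a product/quotient, work with relative uncertainties:
  (2·δp/p)² = (2×0.118)² = 0.0556;  (−½·δu/u)² = (-0.5×0.0828)² = 0.00171;  (1·δz/z)² = (1×0.00416)² = 1.73e-05
δQ/Q = √(0.0573) = 0.239

23.9%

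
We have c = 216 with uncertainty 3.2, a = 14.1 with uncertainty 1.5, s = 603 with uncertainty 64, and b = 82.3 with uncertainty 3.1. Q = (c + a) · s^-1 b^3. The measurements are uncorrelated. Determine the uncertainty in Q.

Let u = c + a = 230. δu = √(δc² + δa²) = √(10.2 + 2.25) = 3.53, so δu/u = 0.0154.
Q is then a monomial in u, s, b:
δQ/Q = √((δu/u)² + (-1·δs/s)² + (3·δb/b)²) = √(0.000236 + 0.0113 + 0.0128) = 0.156
Q = 2.13e+05, so δQ = 0.156 × 2.13e+05 = 33100.

33100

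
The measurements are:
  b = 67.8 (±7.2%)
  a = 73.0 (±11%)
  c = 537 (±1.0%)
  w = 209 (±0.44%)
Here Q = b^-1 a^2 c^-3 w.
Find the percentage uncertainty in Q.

For a monomial Q ∝ b^-1, a^2, c^-3, w, fractional errors add in quadrature:
  (-1·δb/b)² = (-1×0.0720)² = 0.00518;  (2·δa/a)² = (2×0.110)² = 0.0484;  (-3·δc/c)² = (-3×0.0100)² = 0.000900;  (1·δw/w)² = (1×0.00440)² = 1.94e-05
δQ/Q = √(0.0545) = 0.233

23.3%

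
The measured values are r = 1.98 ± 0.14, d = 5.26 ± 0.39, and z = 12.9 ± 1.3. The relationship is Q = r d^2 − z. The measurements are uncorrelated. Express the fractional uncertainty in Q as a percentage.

21.7%

Let p = r·d^2 = 54.8. δp/p = √((1·δr/r)² + (2·δd/d)²) = √(0.00500 + 0.0220) = 0.164, so δp = 9.00.
Q = p − z: δQ = √(δp² + δz²) = √(81.0 + 1.69) = 9.09
Q = 41.9, so δQ/Q = 9.09/41.9 = 0.217.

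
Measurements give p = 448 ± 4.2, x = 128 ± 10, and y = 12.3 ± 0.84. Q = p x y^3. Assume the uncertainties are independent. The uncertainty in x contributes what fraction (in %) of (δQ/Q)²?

12.7%

(δQ/Q)² = (1·δp/p)² + (1·δx/x)² + (3·δy/y)²
  p term: (1×0.00937)² = 8.79e-05
  x term: (1×0.0781)² = 0.00610
  y term: (3×0.0683)² = 0.0420
Total = 0.0482. Share from x = 0.00610/0.0482 = 0.127.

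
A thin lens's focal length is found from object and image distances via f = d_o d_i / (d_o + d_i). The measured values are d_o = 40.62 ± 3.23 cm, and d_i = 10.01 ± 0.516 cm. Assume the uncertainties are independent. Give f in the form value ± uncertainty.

∂f/∂d_o = (d_i/(d_o+d_i))² = 0.0391;  ∂f/∂d_i = (d_o/(d_o+d_i))² = 0.644
δf = √((∂f/∂d_o · δd_o)² + (∂f/∂d_i · δd_i)²) = √(0.0159 + 0.110) = 0.355 cm
f = 8.031 cm.

8.031 ± 0.355 cm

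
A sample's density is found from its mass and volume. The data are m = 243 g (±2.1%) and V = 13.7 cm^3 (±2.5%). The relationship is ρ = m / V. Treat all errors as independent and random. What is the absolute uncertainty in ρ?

ρ is a product of powers, so relative uncertainties combine in quadrature:
  (1·δm/m)² = (1×0.0210)² = 0.000441;  (-1·δV/V)² = (-1×0.0250)² = 0.000625
δρ/ρ = √(0.00107) = 0.0326
ρ = 17.7 g/cm^3, so δρ = 0.0326 × 17.7 = 0.579 g/cm^3.

0.579 g/cm^3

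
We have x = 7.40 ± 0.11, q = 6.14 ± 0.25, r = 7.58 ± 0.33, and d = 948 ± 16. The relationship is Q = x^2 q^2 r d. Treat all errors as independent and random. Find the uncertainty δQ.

1.46e+06

Since Q is a product/quotient, work with relative uncertainties:
  (2·δx/x)² = (2×0.0149)² = 0.000884;  (2·δq/q)² = (2×0.0407)² = 0.00663;  (1·δr/r)² = (1×0.0435)² = 0.00190;  (1·δd/d)² = (1×0.0169)² = 0.000285
δQ/Q = √(0.00970) = 0.0985
Q = 1.48e+07, so δQ = 0.0985 × 1.48e+07 = 1.46e+06.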